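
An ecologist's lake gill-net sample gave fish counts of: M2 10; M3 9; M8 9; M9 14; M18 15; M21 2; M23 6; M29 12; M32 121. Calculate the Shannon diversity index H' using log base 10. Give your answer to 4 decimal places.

Total N = 10+9+9+14+15+2+6+12+121 = 198, so the proportions are 0.050505, 0.045455, 0.045455, 0.070707, 0.075758, 0.010101, 0.030303, 0.060606, 0.611111 (working shown to 6 dp, full precision carried).
Each pᵢ log₁₀ pᵢ term: 0.050505×(-1.296665)=-0.065488, 0.045455×(-1.342423)=-0.061019, 0.045455×(-1.342423)=-0.061019, 0.070707×(-1.150537)=-0.081351, 0.075758×(-1.120574)=-0.084892, 0.010101×(-1.995635)=-0.020158, 0.030303×(-1.518514)=-0.046016, 0.060606×(-1.217484)=-0.073787, 0.611111×(-0.213880)=-0.130704.
Sum = -0.624434, so H' = 0.6244.

0.6244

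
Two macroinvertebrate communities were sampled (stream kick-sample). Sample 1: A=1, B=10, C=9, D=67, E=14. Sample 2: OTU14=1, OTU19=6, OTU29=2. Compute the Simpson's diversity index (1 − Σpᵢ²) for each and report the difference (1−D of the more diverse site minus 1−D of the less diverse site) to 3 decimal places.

Sample 1: N=101, proportions 0.0099, 0.09901, 0.08911, 0.66337, 0.13861, giving 1−D = 0.52289 (working shown to 5 dp, full precision carried).
Sample 2: N=9, proportions 0.11111, 0.66667, 0.22222, giving 1−D = 0.49383.
Difference = |0.52289 − 0.49383| = 0.02906, i.e. 0.029 to 3 decimal places.

0.029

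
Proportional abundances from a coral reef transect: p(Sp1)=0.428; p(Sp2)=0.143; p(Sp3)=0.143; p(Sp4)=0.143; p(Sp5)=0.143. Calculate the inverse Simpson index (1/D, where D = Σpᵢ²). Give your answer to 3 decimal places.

D = 0.428² + 0.143² + 0.143² + 0.143² + 0.143² = 0.1831840 + 0.0204490 + 0.0204490 + 0.0204490 + 0.0204490 = 0.2649800 (working shown to 7 dp, full precision carried).
So 1/D = 3.77387, i.e. 3.774 to 3 decimal places.

3.774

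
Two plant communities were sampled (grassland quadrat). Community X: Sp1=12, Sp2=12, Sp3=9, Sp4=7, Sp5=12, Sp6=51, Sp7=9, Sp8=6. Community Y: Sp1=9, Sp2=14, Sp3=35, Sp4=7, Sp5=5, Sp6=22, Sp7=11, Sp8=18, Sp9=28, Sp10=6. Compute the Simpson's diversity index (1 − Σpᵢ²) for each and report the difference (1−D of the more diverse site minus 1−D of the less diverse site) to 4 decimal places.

0.0972

Community X: N=118, proportions 0.1016949, 0.1016949, 0.0762712, 0.059322, 0.1016949, 0.4322034, 0.0762712, 0.0508475, giving 1−D = 0.7644355 (working shown to 7 dp, full precision carried).
Community Y: N=155, proportions 0.0580645, 0.0903226, 0.2258065, 0.0451613, 0.0322581, 0.1419355, 0.0709677, 0.116129, 0.1806452, 0.0387097, giving 1−D = 0.8616025.
Difference = |0.7644355 − 0.8616025| = 0.0971670, i.e. 0.0972 to 4 decimal places.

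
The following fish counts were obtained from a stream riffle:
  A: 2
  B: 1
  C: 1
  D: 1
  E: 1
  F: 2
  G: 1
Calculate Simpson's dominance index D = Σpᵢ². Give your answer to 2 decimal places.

Total N = 2+1+1+1+1+2+1 = 9, so the proportions are 0.2222, 0.1111, 0.1111, 0.1111, 0.1111, 0.2222, 0.1111 (working shown to 4 dp, full precision carried).
D = 0.2222² + 0.1111² + 0.1111² + 0.1111² + 0.1111² + 0.2222² + 0.1111² = 0.0494 + 0.0123 + 0.0123 + 0.0123 + 0.0123 + 0.0494 + 0.0123 = 0.1605.
To 2 decimal places, D = 0.16.

0.16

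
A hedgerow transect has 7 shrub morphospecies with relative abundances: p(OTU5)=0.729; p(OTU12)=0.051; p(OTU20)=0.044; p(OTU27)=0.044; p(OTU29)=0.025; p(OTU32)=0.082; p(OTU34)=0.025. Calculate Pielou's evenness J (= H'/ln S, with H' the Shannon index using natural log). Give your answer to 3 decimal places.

H' = −Σ pᵢ ln pᵢ = −((-0.23042) + (-0.15177) + (-0.13744) + (-0.13744) + (-0.09222) + (-0.20508) + (-0.09222)) = 1.04660 (working shown to 5 dp, full precision carried).
With S = 7 species, ln S = 1.94591, so J = 1.04660/1.94591 = 0.53785, i.e. 0.538 to 3 decimal places.

0.538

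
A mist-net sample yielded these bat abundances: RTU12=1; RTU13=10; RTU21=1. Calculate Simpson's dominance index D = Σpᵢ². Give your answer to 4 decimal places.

Total N = 1+10+1 = 12, so the proportions are 0.083333, 0.833333, 0.083333 (working shown to 6 dp, full precision carried).
D = 0.083333² + 0.833333² + 0.083333² = 0.006944 + 0.694444 + 0.006944 = 0.708333.
To 4 decimal places, D = 0.7083.

0.7083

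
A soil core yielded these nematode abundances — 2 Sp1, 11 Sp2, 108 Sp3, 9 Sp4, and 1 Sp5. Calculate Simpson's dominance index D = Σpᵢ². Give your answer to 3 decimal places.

0.692

Total N = 2+11+108+9+1 = 131, so the proportions are 0.01527, 0.08397, 0.82443, 0.0687, 0.00763 (working shown to 5 dp, full precision carried).
D = 0.01527² + 0.08397² + 0.82443² + 0.0687² + 0.00763² = 0.00023 + 0.00705 + 0.67968 + 0.00472 + 0.00006 = 0.69174.
To 3 decimal places, D = 0.692.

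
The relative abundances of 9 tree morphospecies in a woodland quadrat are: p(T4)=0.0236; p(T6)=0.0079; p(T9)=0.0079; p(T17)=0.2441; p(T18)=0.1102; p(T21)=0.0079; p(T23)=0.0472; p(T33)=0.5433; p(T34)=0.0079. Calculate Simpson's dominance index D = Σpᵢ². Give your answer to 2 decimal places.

D = 0.0236² + 0.0079² + 0.0079² + 0.2441² + 0.1102² + 0.0079² + 0.0472² + 0.5433² + 0.0079² = 0.0006 + 0.0001 + 0.0001 + 0.0596 + 0.0121 + 0.0001 + 0.0022 + 0.2952 + 0.0001 = 0.3699 (working shown to 4 dp, full precision carried).
To 2 decimal places, D = 0.37.

0.37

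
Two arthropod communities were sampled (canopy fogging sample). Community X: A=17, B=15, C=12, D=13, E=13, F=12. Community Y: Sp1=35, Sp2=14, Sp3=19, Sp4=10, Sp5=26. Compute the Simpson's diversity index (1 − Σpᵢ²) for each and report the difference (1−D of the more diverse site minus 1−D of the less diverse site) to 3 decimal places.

0.067

Community X: N=82, proportions 0.20732, 0.18293, 0.14634, 0.15854, 0.15854, 0.14634, giving 1−D = 0.83046 (working shown to 5 dp, full precision carried).
Community Y: N=104, proportions 0.33654, 0.13462, 0.18269, 0.09615, 0.25, giving 1−D = 0.76350.
Difference = |0.83046 − 0.76350| = 0.06696, i.e. 0.067 to 3 decimal places.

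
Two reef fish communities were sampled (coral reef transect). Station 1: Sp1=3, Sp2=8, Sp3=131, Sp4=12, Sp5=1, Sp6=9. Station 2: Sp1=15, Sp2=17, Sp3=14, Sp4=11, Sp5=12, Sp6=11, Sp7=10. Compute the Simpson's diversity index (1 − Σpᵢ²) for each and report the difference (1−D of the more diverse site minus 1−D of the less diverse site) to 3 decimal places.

Station 1: N=164, proportions 0.018293, 0.04878, 0.79878, 0.073171, 0.006098, 0.054878, giving 1−D = 0.350833 (working shown to 6 dp, full precision carried).
Station 2: N=90, proportions 0.166667, 0.188889, 0.155556, 0.122222, 0.133333, 0.122222, 0.111111, giving 1−D = 0.852346.
Difference = |0.350833 − 0.852346| = 0.501513, i.e. 0.502 to 3 decimal places.

0.502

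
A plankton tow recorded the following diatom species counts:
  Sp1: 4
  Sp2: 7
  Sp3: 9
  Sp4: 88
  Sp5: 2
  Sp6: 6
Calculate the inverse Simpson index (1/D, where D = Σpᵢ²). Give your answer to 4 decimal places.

Total N = 4+7+9+88+2+6 = 116, so the proportions are 0.0344828, 0.0603448, 0.0775862, 0.7586207, 0.0172414, 0.0517241 (working shown to 7 dp, full precision carried).
D = 0.0344828² + 0.0603448² + 0.0775862² + 0.7586207² + 0.0172414² + 0.0517241² = 0.0011891 + 0.0036415 + 0.0060196 + 0.5755054 + 0.0002973 + 0.0026754 = 0.5893282.
So 1/D = 1.696847, i.e. 1.6968 to 4 decimal places.

1.6968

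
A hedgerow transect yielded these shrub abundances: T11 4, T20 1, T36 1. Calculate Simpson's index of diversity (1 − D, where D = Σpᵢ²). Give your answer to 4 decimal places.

Total N = 4+1+1 = 6, so the proportions are 0.666667, 0.166667, 0.166667 (working shown to 6 dp, full precision carried).
D = 0.666667² + 0.166667² + 0.166667² = 0.444444 + 0.027778 + 0.027778 = 0.500000.
So 1 − D = 0.500000, i.e. 0.5000 to 4 decimal places.

0.5000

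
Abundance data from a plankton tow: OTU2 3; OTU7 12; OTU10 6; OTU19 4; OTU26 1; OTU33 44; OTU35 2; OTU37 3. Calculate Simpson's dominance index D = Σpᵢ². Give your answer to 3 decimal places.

Total N = 3+12+6+4+1+44+2+3 = 75, so the proportions are 0.04, 0.16, 0.08, 0.05333, 0.01333, 0.58667, 0.02667, 0.04 (working shown to 5 dp, full precision carried).
D = 0.04² + 0.16² + 0.08² + 0.05333² + 0.01333² + 0.58667² + 0.02667² + 0.04² = 0.00160 + 0.02560 + 0.00640 + 0.00284 + 0.00018 + 0.34418 + 0.00071 + 0.00160 = 0.38311.
To 3 decimal places, D = 0.383.

0.383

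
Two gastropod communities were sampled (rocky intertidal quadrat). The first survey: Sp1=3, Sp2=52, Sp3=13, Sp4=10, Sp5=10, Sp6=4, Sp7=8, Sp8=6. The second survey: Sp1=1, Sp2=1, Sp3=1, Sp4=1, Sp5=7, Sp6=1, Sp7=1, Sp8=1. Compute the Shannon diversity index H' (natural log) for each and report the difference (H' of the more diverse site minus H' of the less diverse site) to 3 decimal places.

0.032

The first survey: N=106, proportions 0.0283, 0.49057, 0.12264, 0.09434, 0.09434, 0.03774, 0.07547, 0.0566, giving H' = 1.63431 (working shown to 5 dp, full precision carried).
The second survey: N=14, proportions 0.07143, 0.07143, 0.07143, 0.07143, 0.5, 0.07143, 0.07143, 0.07143, giving H' = 1.66610.
Difference = |1.63431 − 1.66610| = 0.03179, i.e. 0.032 to 3 decimal places.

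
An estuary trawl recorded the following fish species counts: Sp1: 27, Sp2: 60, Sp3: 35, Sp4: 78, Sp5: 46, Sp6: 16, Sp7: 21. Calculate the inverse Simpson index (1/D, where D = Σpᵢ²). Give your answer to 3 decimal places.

5.542

Total N = 27+60+35+78+46+16+21 = 283, so the proportions are 0.0954064, 0.2120141, 0.1236749, 0.2756184, 0.1625442, 0.0565371, 0.0742049 (working shown to 7 dp, full precision carried).
D = 0.0954064² + 0.2120141² + 0.1236749² + 0.2756184² + 0.1625442² + 0.0565371² + 0.0742049² = 0.0091024 + 0.0449500 + 0.0152955 + 0.0759655 + 0.0264206 + 0.0031964 + 0.0055064 = 0.1804368.
So 1/D = 5.54211, i.e. 5.542 to 3 decimal places.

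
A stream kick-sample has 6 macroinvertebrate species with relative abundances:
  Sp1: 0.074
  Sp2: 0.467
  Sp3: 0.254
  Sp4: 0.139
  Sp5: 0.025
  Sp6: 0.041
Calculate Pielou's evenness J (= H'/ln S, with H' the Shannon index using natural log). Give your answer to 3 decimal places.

H' = −Σ pᵢ ln pᵢ = −((-0.19267) + (-0.35559) + (-0.34809) + (-0.27429) + (-0.09222) + (-0.13096)) = 1.39382 (working shown to 5 dp, full precision carried).
With S = 6 species, ln S = 1.79176, so J = 1.39382/1.79176 = 0.77790, i.e. 0.778 to 3 decimal places.

0.778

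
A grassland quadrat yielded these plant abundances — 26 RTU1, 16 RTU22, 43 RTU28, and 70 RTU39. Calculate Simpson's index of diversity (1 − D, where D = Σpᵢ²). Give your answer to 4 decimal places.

Total N = 26+16+43+70 = 155, so the proportions are 0.167742, 0.103226, 0.277419, 0.451613 (working shown to 6 dp, full precision carried).
D = 0.167742² + 0.103226² + 0.277419² + 0.451613² = 0.028137 + 0.010656 + 0.076961 + 0.203954 = 0.319709.
So 1 − D = 0.680291, i.e. 0.6803 to 4 decimal places.

0.6803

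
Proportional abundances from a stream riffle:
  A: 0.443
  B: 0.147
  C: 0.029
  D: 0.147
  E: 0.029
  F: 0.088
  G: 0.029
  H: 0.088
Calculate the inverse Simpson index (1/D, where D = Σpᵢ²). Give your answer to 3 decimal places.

3.884

D = 0.443² + 0.147² + 0.029² + 0.147² + 0.029² + 0.088² + 0.029² + 0.088² = 0.1962490 + 0.0216090 + 0.0008410 + 0.0216090 + 0.0008410 + 0.0077440 + 0.0008410 + 0.0077440 = 0.2574780 (working shown to 7 dp, full precision carried).
So 1/D = 3.88383, i.e. 3.884 to 3 decimal places.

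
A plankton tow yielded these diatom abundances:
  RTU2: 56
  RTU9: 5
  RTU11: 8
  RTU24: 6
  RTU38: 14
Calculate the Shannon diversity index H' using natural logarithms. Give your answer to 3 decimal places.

Total N = 56+5+8+6+14 = 89, so the proportions are 0.62921, 0.05618, 0.08989, 0.06742, 0.1573 (working shown to 5 dp, full precision carried).
Each pᵢ ln pᵢ term: 0.62921×(-0.46328)=-0.29150, 0.05618×(-2.87920)=-0.16175, 0.08989×(-2.40919)=-0.21656, 0.06742×(-2.69688)=-0.18181, 0.1573×(-1.84958)=-0.29095.
Sum = -1.14257, so H' = 1.143.

1.143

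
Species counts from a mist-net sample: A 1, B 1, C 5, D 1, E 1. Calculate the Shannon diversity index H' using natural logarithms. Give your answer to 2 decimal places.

Total N = 1+1+5+1+1 = 9, so the proportions are 0.1111, 0.1111, 0.5556, 0.1111, 0.1111 (working shown to 4 dp, full precision carried).
Each pᵢ ln pᵢ term: 0.1111×(-2.1972)=-0.2441, 0.1111×(-2.1972)=-0.2441, 0.5556×(-0.5878)=-0.3265, 0.1111×(-2.1972)=-0.2441, 0.1111×(-2.1972)=-0.2441.
Sum = -1.3031, so H' = 1.30.

1.30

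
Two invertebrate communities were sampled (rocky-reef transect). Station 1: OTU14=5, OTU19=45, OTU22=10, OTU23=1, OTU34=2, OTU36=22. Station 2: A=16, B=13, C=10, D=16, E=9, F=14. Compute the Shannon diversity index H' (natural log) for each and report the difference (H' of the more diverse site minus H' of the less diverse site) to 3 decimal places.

0.524

Station 1: N=85, proportions 0.05882, 0.52941, 0.11765, 0.01176, 0.02353, 0.25882, giving H' = 1.24545 (working shown to 5 dp, full precision carried).
Station 2: N=78, proportions 0.20513, 0.16667, 0.12821, 0.20513, 0.11538, 0.17949, giving H' = 1.76934.
Difference = |1.24545 − 1.76934| = 0.52389, i.e. 0.524 to 3 decimal places.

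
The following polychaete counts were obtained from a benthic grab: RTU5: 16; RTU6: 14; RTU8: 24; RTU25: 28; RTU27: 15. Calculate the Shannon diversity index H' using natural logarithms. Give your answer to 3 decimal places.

Total N = 16+14+24+28+15 = 97, so the proportions are 0.16495, 0.14433, 0.24742, 0.28866, 0.15464 (working shown to 5 dp, full precision carried).
Each pᵢ ln pᵢ term: 0.16495×(-1.80212)=-0.29726, 0.14433×(-1.93565)=-0.27937, 0.24742×(-1.39666)=-0.34556, 0.28866×(-1.24251)=-0.35866, 0.15464×(-1.86666)=-0.28866.
Sum = -1.56952, so H' = 1.570.

1.570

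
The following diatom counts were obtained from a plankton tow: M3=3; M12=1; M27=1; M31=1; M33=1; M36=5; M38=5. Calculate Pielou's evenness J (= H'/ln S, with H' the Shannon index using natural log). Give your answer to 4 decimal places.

0.8698

Total N = 3+1+1+1+1+5+5 = 17, so the proportions are 0.176471, 0.058824, 0.058824, 0.058824, 0.058824, 0.294118, 0.294118 (working shown to 6 dp, full precision carried).
H' = −Σ pᵢ ln pᵢ = −((-0.306106) + (-0.166660) + (-0.166660) + (-0.166660) + (-0.166660) + (-0.359934) + (-0.359934)) = 1.692612.
With S = 7 species, ln S = 1.945910, so J = 1.692612/1.945910 = 0.869831, i.e. 0.8698 to 4 decimal places.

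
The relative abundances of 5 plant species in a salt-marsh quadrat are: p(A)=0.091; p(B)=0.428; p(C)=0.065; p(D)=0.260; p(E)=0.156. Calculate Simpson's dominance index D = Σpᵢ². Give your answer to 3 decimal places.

0.288

D = 0.091² + 0.428² + 0.065² + 0.26² + 0.156² = 0.00828 + 0.18318 + 0.00423 + 0.06760 + 0.02434 = 0.28763 (working shown to 5 dp, full precision carried).
To 3 decimal places, D = 0.288.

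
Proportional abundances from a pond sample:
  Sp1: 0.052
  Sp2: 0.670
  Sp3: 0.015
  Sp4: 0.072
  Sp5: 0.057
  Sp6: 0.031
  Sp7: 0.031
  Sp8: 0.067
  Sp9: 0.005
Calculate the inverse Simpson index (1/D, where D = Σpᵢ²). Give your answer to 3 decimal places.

2.143

D = 0.052² + 0.67² + 0.015² + 0.072² + 0.057² + 0.031² + 0.031² + 0.067² + 0.005² = 0.002704 + 0.448900 + 0.000225 + 0.005184 + 0.003249 + 0.000961 + 0.000961 + 0.004489 + 0.000025 = 0.466698 (working shown to 6 dp, full precision carried).
So 1/D = 2.14271, i.e. 2.143 to 3 decimal places.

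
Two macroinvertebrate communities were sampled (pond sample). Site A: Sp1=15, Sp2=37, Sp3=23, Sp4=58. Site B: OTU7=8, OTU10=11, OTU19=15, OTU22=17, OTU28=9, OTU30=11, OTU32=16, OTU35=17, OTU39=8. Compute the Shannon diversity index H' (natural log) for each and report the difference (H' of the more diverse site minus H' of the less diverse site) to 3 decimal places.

0.888

Site A: N=133, proportions 0.112782, 0.278195, 0.172932, 0.43609, giving H' = 1.267441 (working shown to 6 dp, full precision carried).
Site B: N=112, proportions 0.071429, 0.098214, 0.133929, 0.151786, 0.080357, 0.098214, 0.142857, 0.151786, 0.071429, giving H' = 2.155006.
Difference = |1.267441 − 2.155006| = 0.887565, i.e. 0.888 to 3 decimal places.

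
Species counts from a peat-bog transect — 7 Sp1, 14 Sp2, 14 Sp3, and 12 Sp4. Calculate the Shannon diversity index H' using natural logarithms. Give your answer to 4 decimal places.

Total N = 7+14+14+12 = 47, so the proportions are 0.148936, 0.297872, 0.297872, 0.255319 (working shown to 6 dp, full precision carried).
Each pᵢ ln pᵢ term: 0.148936×(-1.904237)=-0.283610, 0.297872×(-1.211090)=-0.360750, 0.297872×(-1.211090)=-0.360750, 0.255319×(-1.365241)=-0.348572.
Sum = -1.353683, so H' = 1.3537.

1.3537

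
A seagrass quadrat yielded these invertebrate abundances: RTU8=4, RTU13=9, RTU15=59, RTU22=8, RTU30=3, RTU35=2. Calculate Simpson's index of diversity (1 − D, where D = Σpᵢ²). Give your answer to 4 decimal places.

0.4941

Total N = 4+9+59+8+3+2 = 85, so the proportions are 0.047059, 0.105882, 0.694118, 0.094118, 0.035294, 0.023529 (working shown to 6 dp, full precision carried).
D = 0.047059² + 0.105882² + 0.694118² + 0.094118² + 0.035294² + 0.023529² = 0.002215 + 0.011211 + 0.481799 + 0.008858 + 0.001246 + 0.000554 = 0.505882.
So 1 − D = 0.494118, i.e. 0.4941 to 4 decimal places.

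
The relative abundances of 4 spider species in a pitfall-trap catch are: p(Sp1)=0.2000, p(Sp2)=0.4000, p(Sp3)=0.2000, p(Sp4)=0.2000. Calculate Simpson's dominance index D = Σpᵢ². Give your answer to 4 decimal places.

D = 0.2² + 0.4² + 0.2² + 0.2² = 0.040000 + 0.160000 + 0.040000 + 0.040000 = 0.280000 (working shown to 6 dp, full precision carried).
To 4 decimal places, D = 0.2800.

0.2800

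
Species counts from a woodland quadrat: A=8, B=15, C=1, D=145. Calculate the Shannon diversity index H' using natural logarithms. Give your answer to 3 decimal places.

0.521

Total N = 8+15+1+145 = 169, so the proportions are 0.04734, 0.08876, 0.00592, 0.85799 (working shown to 5 dp, full precision carried).
Each pᵢ ln pᵢ term: 0.04734×(-3.05046)=-0.14440, 0.08876×(-2.42185)=-0.21496, 0.00592×(-5.12990)=-0.03035, 0.85799×(-0.15316)=-0.13141.
Sum = -0.52113, so H' = 0.521.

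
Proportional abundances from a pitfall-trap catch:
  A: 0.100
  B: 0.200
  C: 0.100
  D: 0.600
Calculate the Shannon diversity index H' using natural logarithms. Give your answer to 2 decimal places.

1.09

Each pᵢ ln pᵢ term (working shown to 4 dp, full precision carried): 0.1×(-2.3026)=-0.2303, 0.2×(-1.6094)=-0.3219, 0.1×(-2.3026)=-0.2303, 0.6×(-0.5108)=-0.3065.
Sum = -1.0889, so H' = 1.09.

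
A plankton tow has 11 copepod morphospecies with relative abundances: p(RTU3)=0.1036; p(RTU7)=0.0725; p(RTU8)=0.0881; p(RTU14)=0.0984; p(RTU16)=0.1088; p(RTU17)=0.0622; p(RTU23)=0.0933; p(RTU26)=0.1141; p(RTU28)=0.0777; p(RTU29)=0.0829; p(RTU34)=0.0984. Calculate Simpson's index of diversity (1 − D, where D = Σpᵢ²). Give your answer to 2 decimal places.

D = 0.1036² + 0.0725² + 0.0881² + 0.0984² + 0.1088² + 0.0622² + 0.0933² + 0.1141² + 0.0777² + 0.0829² + 0.0984² = 0.0107 + 0.0053 + 0.0078 + 0.0097 + 0.0118 + 0.0039 + 0.0087 + 0.0130 + 0.0060 + 0.0069 + 0.0097 = 0.0935 (working shown to 4 dp, full precision carried).
So 1 − D = 0.9065, i.e. 0.91 to 2 decimal places.

0.91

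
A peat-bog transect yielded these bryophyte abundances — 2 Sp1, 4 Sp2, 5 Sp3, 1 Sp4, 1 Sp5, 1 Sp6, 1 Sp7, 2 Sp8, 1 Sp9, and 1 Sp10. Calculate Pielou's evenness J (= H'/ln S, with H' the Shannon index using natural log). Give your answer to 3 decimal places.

Total N = 2+4+5+1+1+1+1+2+1+1 = 19, so the proportions are 0.10526, 0.21053, 0.26316, 0.05263, 0.05263, 0.05263, 0.05263, 0.10526, 0.05263, 0.05263 (working shown to 5 dp, full precision carried).
H' = −Σ pᵢ ln pᵢ = −((-0.23698) + (-0.32803) + (-0.35132) + (-0.15497) + (-0.15497) + (-0.15497) + (-0.15497) + (-0.23698) + (-0.15497) + (-0.15497)) = 2.08313.
With S = 10 species, ln S = 2.30259, so J = 2.08313/2.30259 = 0.90469, i.e. 0.905 to 3 decimal places.

0.905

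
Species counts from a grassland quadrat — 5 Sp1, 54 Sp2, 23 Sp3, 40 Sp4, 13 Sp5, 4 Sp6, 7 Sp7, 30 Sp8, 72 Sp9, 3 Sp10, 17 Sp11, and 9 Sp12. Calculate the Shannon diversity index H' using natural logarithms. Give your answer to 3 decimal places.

Total N = 5+54+23+40+13+4+7+30+72+3+17+9 = 277, so the proportions are 0.01805, 0.19495, 0.08303, 0.1444, 0.04693, 0.01444, 0.02527, 0.1083, 0.25993, 0.01083, 0.06137, 0.03249 (working shown to 5 dp, full precision carried).
Each pᵢ ln pᵢ term: 0.01805×(-4.01458)=-0.07247, 0.19495×(-1.63503)=-0.31874, 0.08303×(-2.48852)=-0.20663, 0.1444×(-1.93514)=-0.27944, 0.04693×(-3.05907)=-0.14357, 0.01444×(-4.23772)=-0.06119, 0.02527×(-3.67811)=-0.09295, 0.1083×(-2.22282)=-0.24074, 0.25993×(-1.34735)=-0.35021, 0.01083×(-4.52541)=-0.04901, 0.06137×(-2.79080)=-0.17128, 0.03249×(-3.42679)=-0.11134.
Sum = -2.09757, so H' = 2.098.

2.098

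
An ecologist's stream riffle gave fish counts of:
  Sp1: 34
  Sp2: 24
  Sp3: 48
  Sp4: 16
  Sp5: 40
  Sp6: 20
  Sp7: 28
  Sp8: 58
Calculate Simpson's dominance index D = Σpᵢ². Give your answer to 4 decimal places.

Total N = 34+24+48+16+40+20+28+58 = 268, so the proportions are 0.126866, 0.089552, 0.179104, 0.059701, 0.149254, 0.074627, 0.104478, 0.216418 (working shown to 6 dp, full precision carried).
D = 0.126866² + 0.089552² + 0.179104² + 0.059701² + 0.149254² + 0.074627² + 0.104478² + 0.216418² = 0.016095 + 0.008020 + 0.032078 + 0.003564 + 0.022277 + 0.005569 + 0.010916 + 0.046837 = 0.145355.
To 4 decimal places, D = 0.1454.

0.1454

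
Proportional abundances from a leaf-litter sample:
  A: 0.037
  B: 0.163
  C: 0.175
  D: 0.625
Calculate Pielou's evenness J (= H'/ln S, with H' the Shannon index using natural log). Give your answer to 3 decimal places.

H' = −Σ pᵢ ln pᵢ = −((-0.12198) + (-0.29568) + (-0.30502) + (-0.29375)) = 1.01644 (working shown to 5 dp, full precision carried).
With S = 4 species, ln S = 1.38629, so J = 1.01644/1.38629 = 0.73320, i.e. 0.733 to 3 decimal places.

0.733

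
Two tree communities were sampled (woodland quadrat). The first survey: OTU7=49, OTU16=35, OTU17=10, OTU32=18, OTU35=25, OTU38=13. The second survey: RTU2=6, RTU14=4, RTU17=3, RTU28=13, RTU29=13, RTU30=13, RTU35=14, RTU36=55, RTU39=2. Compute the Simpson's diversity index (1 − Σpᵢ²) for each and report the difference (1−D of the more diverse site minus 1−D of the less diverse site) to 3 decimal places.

0.035

The first survey: N=150, proportions 0.32667, 0.23333, 0.06667, 0.12, 0.16667, 0.08667, giving 1−D = 0.78471 (working shown to 5 dp, full precision carried).
The second survey: N=123, proportions 0.04878, 0.03252, 0.02439, 0.10569, 0.10569, 0.10569, 0.11382, 0.44715, 0.01626, giving 1−D = 0.74929.
Difference = |0.78471 − 0.74929| = 0.03542, i.e. 0.035 to 3 decimal places.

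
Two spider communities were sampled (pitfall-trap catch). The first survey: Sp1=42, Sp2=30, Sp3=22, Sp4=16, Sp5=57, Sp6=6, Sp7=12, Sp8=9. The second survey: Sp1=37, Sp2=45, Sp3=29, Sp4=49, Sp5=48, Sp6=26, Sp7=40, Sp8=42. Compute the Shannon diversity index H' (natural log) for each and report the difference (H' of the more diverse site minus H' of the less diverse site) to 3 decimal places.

0.204

The first survey: N=194, proportions 0.21649, 0.15464, 0.1134, 0.08247, 0.29381, 0.03093, 0.06186, 0.04639, giving H' = 1.85456 (working shown to 5 dp, full precision carried).
The second survey: N=316, proportions 0.11709, 0.14241, 0.09177, 0.15506, 0.1519, 0.08228, 0.12658, 0.13291, giving H' = 2.05853.
Difference = |1.85456 − 2.05853| = 0.20397, i.e. 0.204 to 3 decimal places.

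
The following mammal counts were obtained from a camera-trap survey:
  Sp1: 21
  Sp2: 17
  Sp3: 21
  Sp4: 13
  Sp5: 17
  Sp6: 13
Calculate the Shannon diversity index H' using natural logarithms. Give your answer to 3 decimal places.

Total N = 21+17+21+13+17+13 = 102, so the proportions are 0.20588, 0.16667, 0.20588, 0.12745, 0.16667, 0.12745 (working shown to 5 dp, full precision carried).
Each pᵢ ln pᵢ term: 0.20588×(-1.58045)=-0.32539, 0.16667×(-1.79176)=-0.29863, 0.20588×(-1.58045)=-0.32539, 0.12745×(-2.06002)=-0.26255, 0.16667×(-1.79176)=-0.29863, 0.12745×(-2.06002)=-0.26255.
Sum = -1.77313, so H' = 1.773.

1.773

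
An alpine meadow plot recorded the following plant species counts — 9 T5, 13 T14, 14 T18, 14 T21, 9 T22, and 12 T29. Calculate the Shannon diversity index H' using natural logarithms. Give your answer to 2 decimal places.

1.78

Total N = 9+13+14+14+9+12 = 71, so the proportions are 0.1268, 0.1831, 0.1972, 0.1972, 0.1268, 0.169 (working shown to 4 dp, full precision carried).
Each pᵢ ln pᵢ term: 0.1268×(-2.0655)=-0.2618, 0.1831×(-1.6977)=-0.3109, 0.1972×(-1.6236)=-0.3202, 0.1972×(-1.6236)=-0.3202, 0.1268×(-2.0655)=-0.2618, 0.169×(-1.7778)=-0.3005.
Sum = -1.7753, so H' = 1.78.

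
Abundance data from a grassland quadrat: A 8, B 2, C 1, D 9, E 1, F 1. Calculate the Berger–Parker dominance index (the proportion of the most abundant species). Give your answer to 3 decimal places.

Total N = 8+2+1+9+1+1 = 22, so the proportions are 0.36364, 0.09091, 0.04545, 0.40909, 0.04545, 0.04545 (working shown to 5 dp, full precision carried).
The largest proportion is 0.40909, i.e. d = 0.409 to 3 decimal places.

0.409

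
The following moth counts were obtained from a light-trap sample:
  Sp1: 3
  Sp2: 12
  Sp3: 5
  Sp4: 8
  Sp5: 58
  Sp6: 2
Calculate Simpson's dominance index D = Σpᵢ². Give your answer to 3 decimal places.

0.466

Total N = 3+12+5+8+58+2 = 88, so the proportions are 0.03409, 0.13636, 0.05682, 0.09091, 0.65909, 0.02273 (working shown to 5 dp, full precision carried).
D = 0.03409² + 0.13636² + 0.05682² + 0.09091² + 0.65909² + 0.02273² = 0.00116 + 0.01860 + 0.00323 + 0.00826 + 0.43440 + 0.00052 = 0.46617.
To 3 decimal places, D = 0.466.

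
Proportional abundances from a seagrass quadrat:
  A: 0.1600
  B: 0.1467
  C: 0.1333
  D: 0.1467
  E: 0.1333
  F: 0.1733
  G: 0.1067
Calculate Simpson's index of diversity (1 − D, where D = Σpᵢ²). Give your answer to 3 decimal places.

D = 0.16² + 0.1467² + 0.1333² + 0.1467² + 0.1333² + 0.1733² + 0.1067² = 0.02560 + 0.02152 + 0.01777 + 0.02152 + 0.01777 + 0.03003 + 0.01138 = 0.14560 (working shown to 5 dp, full precision carried).
So 1 − D = 0.85440, i.e. 0.854 to 3 decimal places.

0.854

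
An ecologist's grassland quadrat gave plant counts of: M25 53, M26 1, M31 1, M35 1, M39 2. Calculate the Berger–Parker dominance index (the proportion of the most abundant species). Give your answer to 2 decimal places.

Total N = 53+1+1+1+2 = 58, so the proportions are 0.9138, 0.0172, 0.0172, 0.0172, 0.0345 (working shown to 4 dp, full precision carried).
The largest proportion is 0.9138, i.e. d = 0.91 to 2 decimal places.

0.91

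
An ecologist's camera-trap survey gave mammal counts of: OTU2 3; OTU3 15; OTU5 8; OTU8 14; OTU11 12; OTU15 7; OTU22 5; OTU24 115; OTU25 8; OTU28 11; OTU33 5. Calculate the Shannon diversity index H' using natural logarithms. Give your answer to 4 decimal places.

1.6397

Total N = 3+15+8+14+12+7+5+115+8+11+5 = 203, so the proportions are 0.014778, 0.073892, 0.039409, 0.068966, 0.059113, 0.034483, 0.024631, 0.566502, 0.039409, 0.054187, 0.024631 (working shown to 6 dp, full precision carried).
Each pᵢ ln pᵢ term: 0.014778×(-4.214594)=-0.062285, 0.073892×(-2.605156)=-0.192499, 0.039409×(-3.233764)=-0.127439, 0.068966×(-2.674149)=-0.184424, 0.059113×(-2.828299)=-0.167190, 0.034483×(-3.367296)=-0.116114, 0.024631×(-3.703768)=-0.091226, 0.566502×(-0.568274)=-0.321929, 0.039409×(-3.233764)=-0.127439, 0.054187×(-2.915311)=-0.157973, 0.024631×(-3.703768)=-0.091226.
Sum = -1.639742, so H' = 1.6397.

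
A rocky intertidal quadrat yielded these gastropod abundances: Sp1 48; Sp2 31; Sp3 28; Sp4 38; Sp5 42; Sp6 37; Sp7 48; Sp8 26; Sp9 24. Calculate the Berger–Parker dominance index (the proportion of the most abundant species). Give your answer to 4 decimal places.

0.1491

Total N = 48+31+28+38+42+37+48+26+24 = 322, so the proportions are 0.149068, 0.096273, 0.086957, 0.118012, 0.130435, 0.114907, 0.149068, 0.080745, 0.074534 (working shown to 6 dp, full precision carried).
The largest proportion is 0.149068, i.e. d = 0.1491 to 4 decimal places.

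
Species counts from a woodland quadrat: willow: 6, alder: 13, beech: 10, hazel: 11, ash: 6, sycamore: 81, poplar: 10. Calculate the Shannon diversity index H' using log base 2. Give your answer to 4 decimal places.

Total N = 6+13+10+11+6+81+10 = 137, so the proportions are 0.043796, 0.094891, 0.072993, 0.080292, 0.043796, 0.591241, 0.072993 (working shown to 6 dp, full precision carried).
Each pᵢ log₂ pᵢ term: 0.043796×(-4.513070)=-0.197653, 0.094891×(-3.397592)=-0.322399, 0.072993×(-3.776104)=-0.275628, 0.080292×(-3.638600)=-0.292150, 0.043796×(-4.513070)=-0.197653, 0.591241×(-0.758182)=-0.448268, 0.072993×(-3.776104)=-0.275628.
Sum = -2.009379, so H' = 2.0094.

2.0094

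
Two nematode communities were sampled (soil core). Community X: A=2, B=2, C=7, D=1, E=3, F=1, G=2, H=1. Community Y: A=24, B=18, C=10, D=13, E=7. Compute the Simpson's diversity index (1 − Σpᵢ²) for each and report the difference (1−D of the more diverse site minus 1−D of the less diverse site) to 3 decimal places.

0.033

Community X: N=19, proportions 0.105263, 0.105263, 0.368421, 0.052632, 0.157895, 0.052632, 0.105263, 0.052632, giving 1−D = 0.797784 (working shown to 6 dp, full precision carried).
Community Y: N=72, proportions 0.333333, 0.25, 0.138889, 0.180556, 0.097222, giving 1−D = 0.765046.
Difference = |0.797784 − 0.765046| = 0.032738, i.e. 0.033 to 3 decimal places.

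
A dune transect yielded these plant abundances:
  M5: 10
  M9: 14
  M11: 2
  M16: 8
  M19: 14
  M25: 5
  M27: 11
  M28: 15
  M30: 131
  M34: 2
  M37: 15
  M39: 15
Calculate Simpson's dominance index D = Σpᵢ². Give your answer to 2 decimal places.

Total N = 10+14+2+8+14+5+11+15+131+2+15+15 = 242, so the proportions are 0.0413, 0.0579, 0.0083, 0.0331, 0.0579, 0.0207, 0.0455, 0.062, 0.5413, 0.0083, 0.062, 0.062 (working shown to 4 dp, full precision carried).
D = 0.0413² + 0.0579² + 0.0083² + 0.0331² + 0.0579² + 0.0207² + 0.0455² + 0.062² + 0.5413² + 0.0083² + 0.062² + 0.062² = 0.0017 + 0.0033 + 0.0001 + 0.0011 + 0.0033 + 0.0004 + 0.0021 + 0.0038 + 0.2930 + 0.0001 + 0.0038 + 0.0038 = 0.3167.
To 2 decimal places, D = 0.32.

0.32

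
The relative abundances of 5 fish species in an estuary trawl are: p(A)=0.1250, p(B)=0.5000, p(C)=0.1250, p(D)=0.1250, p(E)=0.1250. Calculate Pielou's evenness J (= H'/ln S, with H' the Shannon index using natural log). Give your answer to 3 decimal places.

0.861

H' = −Σ pᵢ ln pᵢ = −((-0.25993) + (-0.34657) + (-0.25993) + (-0.25993) + (-0.25993)) = 1.38629 (working shown to 5 dp, full precision carried).
With S = 5 species, ln S = 1.60944, so J = 1.38629/1.60944 = 0.86135, i.e. 0.861 to 3 decimal places.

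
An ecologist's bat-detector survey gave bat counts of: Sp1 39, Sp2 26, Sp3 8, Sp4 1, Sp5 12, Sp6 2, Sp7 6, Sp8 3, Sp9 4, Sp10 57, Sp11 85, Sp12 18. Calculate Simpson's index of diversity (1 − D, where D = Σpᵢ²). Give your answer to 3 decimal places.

0.805

Total N = 39+26+8+1+12+2+6+3+4+57+85+18 = 261, so the proportions are 0.14943, 0.09962, 0.03065, 0.00383, 0.04598, 0.00766, 0.02299, 0.01149, 0.01533, 0.21839, 0.32567, 0.06897 (working shown to 5 dp, full precision carried).
D = 0.14943² + 0.09962² + 0.03065² + 0.00383² + 0.04598² + 0.00766² + 0.02299² + 0.01149² + 0.01533² + 0.21839² + 0.32567² + 0.06897² = 0.02233 + 0.00992 + 0.00094 + 0.00001 + 0.00211 + 0.00006 + 0.00053 + 0.00013 + 0.00023 + 0.04769 + 0.10606 + 0.00476 = 0.19479.
So 1 − D = 0.80521, i.e. 0.805 to 3 decimal places.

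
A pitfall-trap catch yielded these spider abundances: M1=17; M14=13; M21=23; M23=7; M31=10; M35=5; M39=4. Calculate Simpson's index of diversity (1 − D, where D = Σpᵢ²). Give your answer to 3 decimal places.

Total N = 17+13+23+7+10+5+4 = 79, so the proportions are 0.21519, 0.16456, 0.29114, 0.08861, 0.12658, 0.06329, 0.05063 (working shown to 5 dp, full precision carried).
D = 0.21519² + 0.16456² + 0.29114² + 0.08861² + 0.12658² + 0.06329² + 0.05063² = 0.04631 + 0.02708 + 0.08476 + 0.00785 + 0.01602 + 0.00401 + 0.00256 = 0.18859.
So 1 − D = 0.81141, i.e. 0.811 to 3 decimal places.

0.811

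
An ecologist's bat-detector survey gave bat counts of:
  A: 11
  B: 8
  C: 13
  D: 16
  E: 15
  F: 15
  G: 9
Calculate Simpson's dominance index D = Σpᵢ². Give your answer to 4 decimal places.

0.1507

Total N = 11+8+13+16+15+15+9 = 87, so the proportions are 0.126437, 0.091954, 0.149425, 0.183908, 0.172414, 0.172414, 0.103448 (working shown to 6 dp, full precision carried).
D = 0.126437² + 0.091954² + 0.149425² + 0.183908² + 0.172414² + 0.172414² + 0.103448² = 0.015986 + 0.008456 + 0.022328 + 0.033822 + 0.029727 + 0.029727 + 0.010702 = 0.150746.
To 4 decimal places, D = 0.1507.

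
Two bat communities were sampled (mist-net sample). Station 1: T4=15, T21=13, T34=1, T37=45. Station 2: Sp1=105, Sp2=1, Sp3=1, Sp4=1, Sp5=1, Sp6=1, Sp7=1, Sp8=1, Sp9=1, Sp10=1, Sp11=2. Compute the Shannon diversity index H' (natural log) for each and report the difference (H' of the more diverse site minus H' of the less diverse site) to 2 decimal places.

0.46

Station 1: N=74, proportions 0.2027, 0.1757, 0.0135, 0.6081, giving H' = 0.9897 (working shown to 4 dp, full precision carried).
Station 2: N=116, proportions 0.9052, 0.0086, 0.0086, 0.0086, 0.0086, 0.0086, 0.0086, 0.0086, 0.0086, 0.0086, 0.0172, giving H' = 0.5290.
Difference = |0.9897 − 0.5290| = 0.4607, i.e. 0.46 to 2 decimal places.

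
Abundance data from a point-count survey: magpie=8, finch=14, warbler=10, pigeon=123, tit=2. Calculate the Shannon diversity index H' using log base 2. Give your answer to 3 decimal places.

Total N = 8+14+10+123+2 = 157, so the proportions are 0.05096, 0.08917, 0.06369, 0.78344, 0.01274 (working shown to 5 dp, full precision carried).
Each pᵢ log₂ pᵢ term: 0.05096×(-4.29462)=-0.21883, 0.08917×(-3.48727)=-0.31097, 0.06369×(-3.97269)=-0.25304, 0.78344×(-0.35211)=-0.27585, 0.01274×(-6.29462)=-0.08019.
Sum = -1.13888, so H' = 1.139.

1.139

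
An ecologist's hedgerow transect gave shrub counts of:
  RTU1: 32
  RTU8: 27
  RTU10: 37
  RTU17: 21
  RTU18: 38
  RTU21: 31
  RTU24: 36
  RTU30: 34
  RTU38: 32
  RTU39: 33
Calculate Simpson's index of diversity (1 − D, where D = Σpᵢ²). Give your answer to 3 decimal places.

Total N = 32+27+37+21+38+31+36+34+32+33 = 321, so the proportions are 0.09969, 0.08411, 0.11526, 0.06542, 0.11838, 0.09657, 0.11215, 0.10592, 0.09969, 0.1028 (working shown to 5 dp, full precision carried).
D = 0.09969² + 0.08411² + 0.11526² + 0.06542² + 0.11838² + 0.09657² + 0.11215² + 0.10592² + 0.09969² + 0.1028² = 0.00994 + 0.00707 + 0.01329 + 0.00428 + 0.01401 + 0.00933 + 0.01258 + 0.01122 + 0.00994 + 0.01057 = 0.10222.
So 1 − D = 0.89778, i.e. 0.898 to 3 decimal places.

0.898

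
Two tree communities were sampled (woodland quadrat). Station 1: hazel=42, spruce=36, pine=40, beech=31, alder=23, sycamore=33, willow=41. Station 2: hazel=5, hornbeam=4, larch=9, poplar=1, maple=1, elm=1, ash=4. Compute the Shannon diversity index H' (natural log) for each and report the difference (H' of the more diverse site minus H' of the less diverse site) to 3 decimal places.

Station 1: N=246, proportions 0.17073, 0.14634, 0.1626, 0.12602, 0.0935, 0.13415, 0.16667, giving H' = 1.92909 (working shown to 5 dp, full precision carried).
Station 2: N=25, proportions 0.2, 0.16, 0.36, 0.04, 0.04, 0.04, 0.16, giving H' = 1.66237.
Difference = |1.92909 − 1.66237| = 0.26672, i.e. 0.267 to 3 decimal places.

0.267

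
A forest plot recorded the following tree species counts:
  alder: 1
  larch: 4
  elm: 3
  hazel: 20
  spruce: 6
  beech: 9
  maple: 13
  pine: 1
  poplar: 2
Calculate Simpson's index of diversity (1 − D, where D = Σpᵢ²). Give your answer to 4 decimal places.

0.7940

Total N = 1+4+3+20+6+9+13+1+2 = 59, so the proportions are 0.016949, 0.067797, 0.050847, 0.338983, 0.101695, 0.152542, 0.220339, 0.016949, 0.033898 (working shown to 6 dp, full precision carried).
D = 0.016949² + 0.067797² + 0.050847² + 0.338983² + 0.101695² + 0.152542² + 0.220339² + 0.016949² + 0.033898² = 0.000287 + 0.004596 + 0.002585 + 0.114910 + 0.010342 + 0.023269 + 0.048549 + 0.000287 + 0.001149 = 0.205975.
So 1 − D = 0.794025, i.e. 0.7940 to 4 decimal places.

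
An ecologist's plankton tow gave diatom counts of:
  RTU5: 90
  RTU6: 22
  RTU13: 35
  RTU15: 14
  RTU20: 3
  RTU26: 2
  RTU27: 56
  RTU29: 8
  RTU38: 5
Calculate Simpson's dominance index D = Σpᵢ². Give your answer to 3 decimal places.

0.240

Total N = 90+22+35+14+3+2+56+8+5 = 235, so the proportions are 0.38298, 0.09362, 0.14894, 0.05957, 0.01277, 0.00851, 0.2383, 0.03404, 0.02128 (working shown to 5 dp, full precision carried).
D = 0.38298² + 0.09362² + 0.14894² + 0.05957² + 0.01277² + 0.00851² + 0.2383² + 0.03404² + 0.02128² = 0.14667 + 0.00876 + 0.02218 + 0.00355 + 0.00016 + 0.00007 + 0.05679 + 0.00116 + 0.00045 = 0.23980.
To 3 decimal places, D = 0.240.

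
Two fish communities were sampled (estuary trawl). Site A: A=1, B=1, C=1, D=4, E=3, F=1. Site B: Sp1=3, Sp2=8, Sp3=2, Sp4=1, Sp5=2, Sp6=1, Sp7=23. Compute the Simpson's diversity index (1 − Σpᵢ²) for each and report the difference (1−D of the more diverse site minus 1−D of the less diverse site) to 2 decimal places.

Site A: N=11, proportions 0.0909, 0.0909, 0.0909, 0.3636, 0.2727, 0.0909, giving 1−D = 0.7603 (working shown to 4 dp, full precision carried).
Site B: N=40, proportions 0.075, 0.2, 0.05, 0.025, 0.05, 0.025, 0.575, giving 1−D = 0.6175.
Difference = |0.7603 − 0.6175| = 0.1428, i.e. 0.14 to 2 decimal places.

0.14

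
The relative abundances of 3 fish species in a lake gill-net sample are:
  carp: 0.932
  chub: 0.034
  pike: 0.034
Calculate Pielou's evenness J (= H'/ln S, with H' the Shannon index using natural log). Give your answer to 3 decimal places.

H' = −Σ pᵢ ln pᵢ = −((-0.06563) + (-0.11497) + (-0.11497)) = 0.29557 (working shown to 5 dp, full precision carried).
With S = 3 species, ln S = 1.09861, so J = 0.29557/1.09861 = 0.26904, i.e. 0.269 to 3 decimal places.

0.269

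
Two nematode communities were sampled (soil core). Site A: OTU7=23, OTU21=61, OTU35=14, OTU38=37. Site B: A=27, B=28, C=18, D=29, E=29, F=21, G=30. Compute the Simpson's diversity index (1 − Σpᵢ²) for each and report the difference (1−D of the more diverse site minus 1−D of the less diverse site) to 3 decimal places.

Site A: N=135, proportions 0.17037, 0.45185, 0.1037, 0.27407, giving 1−D = 0.68093 (working shown to 5 dp, full precision carried).
Site B: N=182, proportions 0.14835, 0.15385, 0.0989, 0.15934, 0.15934, 0.11538, 0.16484, giving 1−D = 0.85328.
Difference = |0.68093 − 0.85328| = 0.17235, i.e. 0.172 to 3 decimal places.

0.172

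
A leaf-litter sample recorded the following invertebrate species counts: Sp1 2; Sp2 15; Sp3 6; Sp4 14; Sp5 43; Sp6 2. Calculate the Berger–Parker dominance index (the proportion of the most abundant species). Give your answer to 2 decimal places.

Total N = 2+15+6+14+43+2 = 82, so the proportions are 0.0244, 0.1829, 0.0732, 0.1707, 0.5244, 0.0244 (working shown to 4 dp, full precision carried).
The largest proportion is 0.5244, i.e. d = 0.52 to 2 decimal places.

0.52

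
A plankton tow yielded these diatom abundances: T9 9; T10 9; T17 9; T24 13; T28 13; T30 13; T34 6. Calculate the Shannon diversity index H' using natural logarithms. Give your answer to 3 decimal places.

Total N = 9+9+9+13+13+13+6 = 72, so the proportions are 0.125, 0.125, 0.125, 0.18056, 0.18056, 0.18056, 0.08333 (working shown to 5 dp, full precision carried).
Each pᵢ ln pᵢ term: 0.125×(-2.07944)=-0.25993, 0.125×(-2.07944)=-0.25993, 0.125×(-2.07944)=-0.25993, 0.18056×(-1.71172)=-0.30906, 0.18056×(-1.71172)=-0.30906, 0.18056×(-1.71172)=-0.30906, 0.08333×(-2.48491)=-0.20708.
Sum = -1.91405, so H' = 1.914.

1.914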